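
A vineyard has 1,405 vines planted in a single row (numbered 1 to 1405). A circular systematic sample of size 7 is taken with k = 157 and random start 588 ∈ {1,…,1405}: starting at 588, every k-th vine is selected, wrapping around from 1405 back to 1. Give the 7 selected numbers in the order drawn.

Selection 1: 588
Selection 2: 588 + 157 = 745
Selection 3: 745 + 157 = 902
Selection 4: 902 + 157 = 1059
Selection 5: 1059 + 157 = 1216
Selection 6: 1216 + 157 = 1373
Selection 7: 1373 + 157 = 1530 → 1530 − 1405 = 125

588, 745, 902, 1059, 1216, 1373, 125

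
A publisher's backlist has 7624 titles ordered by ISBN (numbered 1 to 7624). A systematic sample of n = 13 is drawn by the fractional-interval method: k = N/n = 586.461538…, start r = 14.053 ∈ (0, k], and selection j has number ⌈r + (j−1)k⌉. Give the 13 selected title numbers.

15, 601, 1187, 1774, 2360, 2947, 3533, 4120, 4706, 5293, 5879, 6466, 7052

j=1: r + 0k = 14.053 → ⌈·⌉ = 15
j=2: r + 1k = 600.514538… → ⌈·⌉ = 601
j=3: r + 2k = 1186.976076… → ⌈·⌉ = 1187
j=4: r + 3k = 1773.437615… → ⌈·⌉ = 1774
j=5: r + 4k = 2359.899153… → ⌈·⌉ = 2360
j=6: r + 5k = 2946.360692… → ⌈·⌉ = 2947
j=7: r + 6k = 3532.822230… → ⌈·⌉ = 3533
j=8: r + 7k = 4119.283769… → ⌈·⌉ = 4120
j=9: r + 8k = 4705.745307… → ⌈·⌉ = 4706
j=10: r + 9k = 5292.206846… → ⌈·⌉ = 5293
j=11: r + 10k = 5878.668384… → ⌈·⌉ = 5879
j=12: r + 11k = 6465.129923… → ⌈·⌉ = 6466
j=13: r + 12k = 7051.591461… → ⌈·⌉ = 7052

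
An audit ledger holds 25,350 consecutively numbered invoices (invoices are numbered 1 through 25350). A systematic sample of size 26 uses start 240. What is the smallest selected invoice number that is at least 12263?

k = 25350/26 = 975
Steps past start: ⌈(12263 − 240)/975⌉ = ⌈12023/975⌉ = 13
Selected invoice: 240 + 13×975 = 12915

12915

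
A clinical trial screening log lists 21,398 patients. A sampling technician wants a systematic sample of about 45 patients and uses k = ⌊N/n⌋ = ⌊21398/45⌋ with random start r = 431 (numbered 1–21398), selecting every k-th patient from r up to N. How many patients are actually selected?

45

k = ⌊21398/45⌋ = 475
Achieved size = ⌊(21398 − 431)/475⌋ + 1 = ⌊20967/475⌋ + 1 = 44 + 1 = 45
(last selection: 431 + 44×475 = 21331 ≤ 21398; next would be 21806 > 21398)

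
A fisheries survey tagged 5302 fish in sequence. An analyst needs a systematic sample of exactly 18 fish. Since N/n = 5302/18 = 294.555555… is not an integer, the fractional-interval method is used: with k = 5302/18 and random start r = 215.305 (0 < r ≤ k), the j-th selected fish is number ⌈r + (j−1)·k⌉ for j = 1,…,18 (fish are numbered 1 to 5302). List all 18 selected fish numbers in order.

216, 510, 805, 1099, 1394, 1689, 1983, 2278, 2572, 2867, 3161, 3456, 3750, 4045, 4340, 4634, 4929, 5223

j=1: r + 0k = 215.305 → ⌈·⌉ = 216
j=2: r + 1k = 509.860555… → ⌈·⌉ = 510
j=3: r + 2k = 804.416111… → ⌈·⌉ = 805
j=4: r + 3k = 1098.971666… → ⌈·⌉ = 1099
j=5: r + 4k = 1393.527222… → ⌈·⌉ = 1394
j=6: r + 5k = 1688.082777… → ⌈·⌉ = 1689
j=7: r + 6k = 1982.638333… → ⌈·⌉ = 1983
j=8: r + 7k = 2277.193888… → ⌈·⌉ = 2278
j=9: r + 8k = 2571.749444… → ⌈·⌉ = 2572
j=10: r + 9k = 2866.305 → ⌈·⌉ = 2867
j=11: r + 10k = 3160.860555… → ⌈·⌉ = 3161
j=12: r + 11k = 3455.416111… → ⌈·⌉ = 3456
j=13: r + 12k = 3749.971666… → ⌈·⌉ = 3750
j=14: r + 13k = 4044.527222… → ⌈·⌉ = 4045
j=15: r + 14k = 4339.082777… → ⌈·⌉ = 4340
j=16: r + 15k = 4633.638333… → ⌈·⌉ = 4634
j=17: r + 16k = 4928.193888… → ⌈·⌉ = 4929
j=18: r + 17k = 5222.749444… → ⌈·⌉ = 5223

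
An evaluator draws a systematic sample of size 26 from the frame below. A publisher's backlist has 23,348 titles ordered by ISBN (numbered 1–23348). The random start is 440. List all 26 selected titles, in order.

k = N/n = 23348/26 = 898
title 1: 440
title 2: 440 + 898 = 1338
title 3: 1338 + 898 = 2236
title 4: 2236 + 898 = 3134
title 5: 3134 + 898 = 4032
title 6: 4032 + 898 = 4930
title 7: 4930 + 898 = 5828
title 8: 5828 + 898 = 6726
title 9: 6726 + 898 = 7624
title 10: 7624 + 898 = 8522
title 11: 8522 + 898 = 9420
title 12: 9420 + 898 = 10318
title 13: 10318 + 898 = 11216
title 14: 11216 + 898 = 12114
title 15: 12114 + 898 = 13012
title 16: 13012 + 898 = 13910
title 17: 13910 + 898 = 14808
title 18: 14808 + 898 = 15706
title 19: 15706 + 898 = 16604
title 20: 16604 + 898 = 17502
title 21: 17502 + 898 = 18400
title 22: 18400 + 898 = 19298
title 23: 19298 + 898 = 20196
title 24: 20196 + 898 = 21094
title 25: 21094 + 898 = 21992
title 26: 21992 + 898 = 22890

440, 1338, 2236, 3134, 4032, 4930, 5828, 6726, 7624, 8522, 9420, 10318, 11216, 12114, 13012, 13910, 14808, 15706, 16604, 17502, 18400, 19298, 20196, 21094, 21992, 22890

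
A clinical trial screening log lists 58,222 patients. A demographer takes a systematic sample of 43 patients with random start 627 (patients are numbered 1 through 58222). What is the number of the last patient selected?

k = 58222/43 = 1354
43rd selection = r + (43−1)·k = 627 + 42×1354 = 627 + 56868 = 57495

57495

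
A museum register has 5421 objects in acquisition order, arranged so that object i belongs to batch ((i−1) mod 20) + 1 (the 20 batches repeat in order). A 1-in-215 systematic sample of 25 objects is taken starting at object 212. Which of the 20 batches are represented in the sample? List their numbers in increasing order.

Consecutive selections differ by k = 215, so their batch numbers differ by 215 mod 20 = 15.
gcd(215, 20) = 5, so the sample visits 20/5 = 4 distinct residues mod 20.
Start 212 is batch 12; the batches hit are 2, 7, 12, 17.

2, 7, 12, 17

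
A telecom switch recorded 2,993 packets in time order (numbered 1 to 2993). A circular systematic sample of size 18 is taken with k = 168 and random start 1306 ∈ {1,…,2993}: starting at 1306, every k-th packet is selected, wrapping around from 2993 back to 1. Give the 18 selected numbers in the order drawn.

1306, 1474, 1642, 1810, 1978, 2146, 2314, 2482, 2650, 2818, 2986, 161, 329, 497, 665, 833, 1001, 1169

Selection 1: 1306
Selection 2: 1306 + 168 = 1474
Selection 3: 1474 + 168 = 1642
Selection 4: 1642 + 168 = 1810
Selection 5: 1810 + 168 = 1978
Selection 6: 1978 + 168 = 2146
Selection 7: 2146 + 168 = 2314
Selection 8: 2314 + 168 = 2482
Selection 9: 2482 + 168 = 2650
Selection 10: 2650 + 168 = 2818
Selection 11: 2818 + 168 = 2986
Selection 12: 2986 + 168 = 3154 → 3154 − 2993 = 161
Selection 13: 161 + 168 = 329
Selection 14: 329 + 168 = 497
Selection 15: 497 + 168 = 665
Selection 16: 665 + 168 = 833
Selection 17: 833 + 168 = 1001
Selection 18: 1001 + 168 = 1169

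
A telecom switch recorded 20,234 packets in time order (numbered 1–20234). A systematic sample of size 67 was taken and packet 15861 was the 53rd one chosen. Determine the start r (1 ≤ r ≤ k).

157

k = 20234/67 = 302
r = 15861 − (53−1)×302 = 15861 − 15704 = 157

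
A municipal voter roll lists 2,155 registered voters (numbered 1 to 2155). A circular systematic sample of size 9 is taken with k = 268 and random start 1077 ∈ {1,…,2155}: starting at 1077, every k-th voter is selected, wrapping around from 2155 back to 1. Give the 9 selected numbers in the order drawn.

Selection 1: 1077
Selection 2: 1077 + 268 = 1345
Selection 3: 1345 + 268 = 1613
Selection 4: 1613 + 268 = 1881
Selection 5: 1881 + 268 = 2149
Selection 6: 2149 + 268 = 2417 → 2417 − 2155 = 262
Selection 7: 262 + 268 = 530
Selection 8: 530 + 268 = 798
Selection 9: 798 + 268 = 1066

1077, 1345, 1613, 1881, 2149, 262, 530, 798, 1066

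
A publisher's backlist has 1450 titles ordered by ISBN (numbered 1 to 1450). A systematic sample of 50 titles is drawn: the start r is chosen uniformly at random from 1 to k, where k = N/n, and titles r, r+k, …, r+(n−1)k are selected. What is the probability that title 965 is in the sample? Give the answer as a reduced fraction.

k = 1450/50 = 29.
Title 965 is selected iff r ≡ 965 (mod 29); exactly one such r in {1,…,29}.
Inclusion probability = 1/29.

1/29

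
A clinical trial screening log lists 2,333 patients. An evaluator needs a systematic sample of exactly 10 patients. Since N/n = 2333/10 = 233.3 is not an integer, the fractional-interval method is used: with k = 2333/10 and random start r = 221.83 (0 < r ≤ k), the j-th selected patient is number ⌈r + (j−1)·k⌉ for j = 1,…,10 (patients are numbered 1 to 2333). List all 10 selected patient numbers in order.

222, 456, 689, 922, 1156, 1389, 1622, 1855, 2089, 2322

j=1: r + 0k = 221.83 → ⌈·⌉ = 222
j=2: r + 1k = 455.13 → ⌈·⌉ = 456
j=3: r + 2k = 688.43 → ⌈·⌉ = 689
j=4: r + 3k = 921.73 → ⌈·⌉ = 922
j=5: r + 4k = 1155.03 → ⌈·⌉ = 1156
j=6: r + 5k = 1388.33 → ⌈·⌉ = 1389
j=7: r + 6k = 1621.63 → ⌈·⌉ = 1622
j=8: r + 7k = 1854.93 → ⌈·⌉ = 1855
j=9: r + 8k = 2088.23 → ⌈·⌉ = 2089
j=10: r + 9k = 2321.53 → ⌈·⌉ = 2322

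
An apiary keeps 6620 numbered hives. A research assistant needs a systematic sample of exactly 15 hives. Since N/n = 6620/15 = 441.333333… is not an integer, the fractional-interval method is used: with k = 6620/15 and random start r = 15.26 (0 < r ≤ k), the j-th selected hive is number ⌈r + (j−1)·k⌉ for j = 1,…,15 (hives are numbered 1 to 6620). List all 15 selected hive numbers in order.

j=1: r + 0k = 15.26 → ⌈·⌉ = 16
j=2: r + 1k = 456.593333… → ⌈·⌉ = 457
j=3: r + 2k = 897.926666… → ⌈·⌉ = 898
j=4: r + 3k = 1339.26 → ⌈·⌉ = 1340
j=5: r + 4k = 1780.593333… → ⌈·⌉ = 1781
j=6: r + 5k = 2221.926666… → ⌈·⌉ = 2222
j=7: r + 6k = 2663.26 → ⌈·⌉ = 2664
j=8: r + 7k = 3104.593333… → ⌈·⌉ = 3105
j=9: r + 8k = 3545.926666… → ⌈·⌉ = 3546
j=10: r + 9k = 3987.26 → ⌈·⌉ = 3988
j=11: r + 10k = 4428.593333… → ⌈·⌉ = 4429
j=12: r + 11k = 4869.926666… → ⌈·⌉ = 4870
j=13: r + 12k = 5311.26 → ⌈·⌉ = 5312
j=14: r + 13k = 5752.593333… → ⌈·⌉ = 5753
j=15: r + 14k = 6193.926666… → ⌈·⌉ = 6194

16, 457, 898, 1340, 1781, 2222, 2664, 3105, 3546, 3988, 4429, 4870, 5312, 5753, 6194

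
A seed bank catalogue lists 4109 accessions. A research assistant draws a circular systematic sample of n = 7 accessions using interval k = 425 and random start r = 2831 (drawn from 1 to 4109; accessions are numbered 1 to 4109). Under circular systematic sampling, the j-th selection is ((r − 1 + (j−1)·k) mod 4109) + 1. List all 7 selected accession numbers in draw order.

2831, 3256, 3681, 4106, 422, 847, 1272

Selection 1: 2831
Selection 2: 2831 + 425 = 3256
Selection 3: 3256 + 425 = 3681
Selection 4: 3681 + 425 = 4106
Selection 5: 4106 + 425 = 4531 → 4531 − 4109 = 422
Selection 6: 422 + 425 = 847
Selection 7: 847 + 425 = 1272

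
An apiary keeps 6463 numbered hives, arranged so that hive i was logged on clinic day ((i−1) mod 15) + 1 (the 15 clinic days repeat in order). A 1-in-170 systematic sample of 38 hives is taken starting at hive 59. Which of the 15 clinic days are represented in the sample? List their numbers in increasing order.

Consecutive selections differ by k = 170, so their clinic day numbers differ by 170 mod 15 = 5.
gcd(170, 15) = 5, so the sample visits 15/5 = 3 distinct residues mod 15.
Start 59 is clinic day 14; the clinic days hit are 4, 9, 14.

4, 9, 14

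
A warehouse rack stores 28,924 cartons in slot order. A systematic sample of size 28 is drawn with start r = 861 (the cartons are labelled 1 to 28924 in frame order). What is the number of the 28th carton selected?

28752

k = 28924/28 = 1033
28th selection = r + (28−1)·k = 861 + 27×1033 = 861 + 27891 = 28752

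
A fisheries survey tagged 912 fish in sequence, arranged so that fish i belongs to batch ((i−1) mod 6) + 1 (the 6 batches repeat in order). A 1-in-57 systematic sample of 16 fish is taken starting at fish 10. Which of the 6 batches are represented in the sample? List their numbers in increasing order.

1, 4

Consecutive selections differ by k = 57, so their batch numbers differ by 57 mod 6 = 3.
gcd(57, 6) = 3, so the sample visits 6/3 = 2 distinct residues mod 6.
Start 10 is batch 4; the batches hit are 1, 4.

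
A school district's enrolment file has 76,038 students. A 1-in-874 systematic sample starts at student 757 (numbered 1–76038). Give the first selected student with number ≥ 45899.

k = 874
Steps past start: ⌈(45899 − 757)/874⌉ = ⌈45142/874⌉ = 52
Selected student: 757 + 52×874 = 46205

46205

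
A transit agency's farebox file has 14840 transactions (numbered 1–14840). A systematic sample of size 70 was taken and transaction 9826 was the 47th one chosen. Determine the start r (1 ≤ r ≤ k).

74

k = 14840/70 = 212
r = 9826 − (47−1)×212 = 9826 − 9752 = 74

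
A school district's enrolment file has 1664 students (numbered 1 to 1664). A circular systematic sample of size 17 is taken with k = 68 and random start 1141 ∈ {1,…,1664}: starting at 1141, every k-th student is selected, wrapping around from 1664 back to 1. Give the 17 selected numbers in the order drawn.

Selection 1: 1141
Selection 2: 1141 + 68 = 1209
Selection 3: 1209 + 68 = 1277
Selection 4: 1277 + 68 = 1345
Selection 5: 1345 + 68 = 1413
Selection 6: 1413 + 68 = 1481
Selection 7: 1481 + 68 = 1549
Selection 8: 1549 + 68 = 1617
Selection 9: 1617 + 68 = 1685 → 1685 − 1664 = 21
Selection 10: 21 + 68 = 89
Selection 11: 89 + 68 = 157
Selection 12: 157 + 68 = 225
Selection 13: 225 + 68 = 293
Selection 14: 293 + 68 = 361
Selection 15: 361 + 68 = 429
Selection 16: 429 + 68 = 497
Selection 17: 497 + 68 = 565

1141, 1209, 1277, 1345, 1413, 1481, 1549, 1617, 21, 89, 157, 225, 293, 361, 429, 497, 565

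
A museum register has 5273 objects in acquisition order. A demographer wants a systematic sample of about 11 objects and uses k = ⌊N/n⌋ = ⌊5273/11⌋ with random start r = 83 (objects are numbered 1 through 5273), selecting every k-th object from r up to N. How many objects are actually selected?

k = ⌊5273/11⌋ = 479
Achieved size = ⌊(5273 − 83)/479⌋ + 1 = ⌊5190/479⌋ + 1 = 10 + 1 = 11
(last selection: 83 + 10×479 = 4873 ≤ 5273; next would be 5352 > 5273)

11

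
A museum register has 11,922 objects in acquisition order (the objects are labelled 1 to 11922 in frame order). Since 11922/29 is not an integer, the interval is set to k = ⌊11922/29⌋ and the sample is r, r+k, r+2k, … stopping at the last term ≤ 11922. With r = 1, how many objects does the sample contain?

30

k = ⌊11922/29⌋ = 411
Achieved size = ⌊(11922 − 1)/411⌋ + 1 = ⌊11921/411⌋ + 1 = 29 + 1 = 30
(last selection: 1 + 29×411 = 11920 ≤ 11922; next would be 12331 > 11922)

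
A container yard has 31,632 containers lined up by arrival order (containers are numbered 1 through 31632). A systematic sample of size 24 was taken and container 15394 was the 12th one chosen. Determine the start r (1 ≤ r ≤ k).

896

k = 31632/24 = 1318
r = 15394 − (12−1)×1318 = 15394 − 14498 = 896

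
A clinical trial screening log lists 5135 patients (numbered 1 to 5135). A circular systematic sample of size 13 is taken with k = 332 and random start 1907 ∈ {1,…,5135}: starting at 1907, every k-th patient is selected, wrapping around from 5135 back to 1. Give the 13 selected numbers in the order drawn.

1907, 2239, 2571, 2903, 3235, 3567, 3899, 4231, 4563, 4895, 92, 424, 756

Selection 1: 1907
Selection 2: 1907 + 332 = 2239
Selection 3: 2239 + 332 = 2571
Selection 4: 2571 + 332 = 2903
Selection 5: 2903 + 332 = 3235
Selection 6: 3235 + 332 = 3567
Selection 7: 3567 + 332 = 3899
Selection 8: 3899 + 332 = 4231
Selection 9: 4231 + 332 = 4563
Selection 10: 4563 + 332 = 4895
Selection 11: 4895 + 332 = 5227 → 5227 − 5135 = 92
Selection 12: 92 + 332 = 424
Selection 13: 424 + 332 = 756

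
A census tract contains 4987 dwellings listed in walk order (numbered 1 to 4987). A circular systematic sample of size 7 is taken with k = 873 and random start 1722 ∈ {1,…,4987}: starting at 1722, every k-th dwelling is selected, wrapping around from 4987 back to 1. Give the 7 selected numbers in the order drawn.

Selection 1: 1722
Selection 2: 1722 + 873 = 2595
Selection 3: 2595 + 873 = 3468
Selection 4: 3468 + 873 = 4341
Selection 5: 4341 + 873 = 5214 → 5214 − 4987 = 227
Selection 6: 227 + 873 = 1100
Selection 7: 1100 + 873 = 1973

1722, 2595, 3468, 4341, 227, 1100, 1973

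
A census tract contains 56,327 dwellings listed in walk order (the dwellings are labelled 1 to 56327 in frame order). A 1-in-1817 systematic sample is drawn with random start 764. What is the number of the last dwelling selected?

55274

k = 1817
31st selection = r + (31−1)·k = 764 + 30×1817 = 764 + 54510 = 55274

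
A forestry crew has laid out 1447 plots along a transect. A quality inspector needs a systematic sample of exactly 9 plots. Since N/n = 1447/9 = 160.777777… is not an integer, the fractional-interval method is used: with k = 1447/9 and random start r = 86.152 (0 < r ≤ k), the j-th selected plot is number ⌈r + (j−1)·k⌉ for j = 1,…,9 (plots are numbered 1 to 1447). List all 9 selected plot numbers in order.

87, 247, 408, 569, 730, 891, 1051, 1212, 1373

j=1: r + 0k = 86.152 → ⌈·⌉ = 87
j=2: r + 1k = 246.929777… → ⌈·⌉ = 247
j=3: r + 2k = 407.707555… → ⌈·⌉ = 408
j=4: r + 3k = 568.485333… → ⌈·⌉ = 569
j=5: r + 4k = 729.263111… → ⌈·⌉ = 730
j=6: r + 5k = 890.040888… → ⌈·⌉ = 891
j=7: r + 6k = 1050.818666… → ⌈·⌉ = 1051
j=8: r + 7k = 1211.596444… → ⌈·⌉ = 1212
j=9: r + 8k = 1372.374222… → ⌈·⌉ = 1373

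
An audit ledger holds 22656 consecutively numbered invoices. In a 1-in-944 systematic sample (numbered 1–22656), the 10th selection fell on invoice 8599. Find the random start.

103

k = 944
r = 8599 − (10−1)×944 = 8599 − 8496 = 103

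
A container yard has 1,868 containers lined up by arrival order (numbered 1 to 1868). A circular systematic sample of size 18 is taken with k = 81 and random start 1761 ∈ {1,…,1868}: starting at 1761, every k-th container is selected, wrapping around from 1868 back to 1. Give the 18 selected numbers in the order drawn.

Selection 1: 1761
Selection 2: 1761 + 81 = 1842
Selection 3: 1842 + 81 = 1923 → 1923 − 1868 = 55
Selection 4: 55 + 81 = 136
Selection 5: 136 + 81 = 217
Selection 6: 217 + 81 = 298
Selection 7: 298 + 81 = 379
Selection 8: 379 + 81 = 460
Selection 9: 460 + 81 = 541
Selection 10: 541 + 81 = 622
Selection 11: 622 + 81 = 703
Selection 12: 703 + 81 = 784
Selection 13: 784 + 81 = 865
Selection 14: 865 + 81 = 946
Selection 15: 946 + 81 = 1027
Selection 16: 1027 + 81 = 1108
Selection 17: 1108 + 81 = 1189
Selection 18: 1189 + 81 = 1270

1761, 1842, 55, 136, 217, 298, 379, 460, 541, 622, 703, 784, 865, 946, 1027, 1108, 1189, 1270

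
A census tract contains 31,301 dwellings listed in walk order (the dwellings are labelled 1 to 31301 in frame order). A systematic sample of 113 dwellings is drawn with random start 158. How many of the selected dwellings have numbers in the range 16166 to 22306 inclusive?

k = 31301/113 = 277
First selection ≥ 16166: 158 + ⌈(16166−158)/277⌉·277 = 158 + 58×277 = 16224
Last selection ≤ 22306: 158 + ⌊(22306−158)/277⌋·277 = 158 + 79×277 = 22041
Count = 79 − 58 + 1 = 22

22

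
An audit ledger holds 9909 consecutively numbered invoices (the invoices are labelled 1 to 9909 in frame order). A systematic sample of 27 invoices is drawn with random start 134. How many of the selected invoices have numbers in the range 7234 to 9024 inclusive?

k = 9909/27 = 367
First selection ≥ 7234: 134 + ⌈(7234−134)/367⌉·367 = 134 + 20×367 = 7474
Last selection ≤ 9024: 134 + ⌊(9024−134)/367⌋·367 = 134 + 24×367 = 8942
Count = 24 − 20 + 1 = 5

5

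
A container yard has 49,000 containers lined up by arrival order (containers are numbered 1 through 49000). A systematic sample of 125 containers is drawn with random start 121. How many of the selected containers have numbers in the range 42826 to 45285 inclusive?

k = 49000/125 = 392
First selection ≥ 42826: 121 + ⌈(42826−121)/392⌉·392 = 121 + 109×392 = 42849
Last selection ≤ 45285: 121 + ⌊(45285−121)/392⌋·392 = 121 + 115×392 = 45201
Count = 115 − 109 + 1 = 7

7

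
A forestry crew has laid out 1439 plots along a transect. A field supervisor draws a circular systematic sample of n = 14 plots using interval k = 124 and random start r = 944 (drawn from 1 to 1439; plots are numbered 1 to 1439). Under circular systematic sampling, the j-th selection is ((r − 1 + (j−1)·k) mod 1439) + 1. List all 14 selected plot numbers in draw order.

Selection 1: 944
Selection 2: 944 + 124 = 1068
Selection 3: 1068 + 124 = 1192
Selection 4: 1192 + 124 = 1316
Selection 5: 1316 + 124 = 1440 → 1440 − 1439 = 1
Selection 6: 1 + 124 = 125
Selection 7: 125 + 124 = 249
Selection 8: 249 + 124 = 373
Selection 9: 373 + 124 = 497
Selection 10: 497 + 124 = 621
Selection 11: 621 + 124 = 745
Selection 12: 745 + 124 = 869
Selection 13: 869 + 124 = 993
Selection 14: 993 + 124 = 1117

944, 1068, 1192, 1316, 1, 125, 249, 373, 497, 621, 745, 869, 993, 1117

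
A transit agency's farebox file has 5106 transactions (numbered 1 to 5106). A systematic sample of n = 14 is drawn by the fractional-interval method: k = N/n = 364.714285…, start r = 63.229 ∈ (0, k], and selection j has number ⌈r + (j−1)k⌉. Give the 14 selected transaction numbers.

j=1: r + 0k = 63.229 → ⌈·⌉ = 64
j=2: r + 1k = 427.943285… → ⌈·⌉ = 428
j=3: r + 2k = 792.657571… → ⌈·⌉ = 793
j=4: r + 3k = 1157.371857… → ⌈·⌉ = 1158
j=5: r + 4k = 1522.086142… → ⌈·⌉ = 1523
j=6: r + 5k = 1886.800428… → ⌈·⌉ = 1887
j=7: r + 6k = 2251.514714… → ⌈·⌉ = 2252
j=8: r + 7k = 2616.229 → ⌈·⌉ = 2617
j=9: r + 8k = 2980.943285… → ⌈·⌉ = 2981
j=10: r + 9k = 3345.657571… → ⌈·⌉ = 3346
j=11: r + 10k = 3710.371857… → ⌈·⌉ = 3711
j=12: r + 11k = 4075.086142… → ⌈·⌉ = 4076
j=13: r + 12k = 4439.800428… → ⌈·⌉ = 4440
j=14: r + 13k = 4804.514714… → ⌈·⌉ = 4805

64, 428, 793, 1158, 1523, 1887, 2252, 2617, 2981, 3346, 3711, 4076, 4440, 4805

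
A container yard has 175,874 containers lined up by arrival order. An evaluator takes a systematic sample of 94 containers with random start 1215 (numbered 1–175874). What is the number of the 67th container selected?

k = 175874/94 = 1871
67th selection = r + (67−1)·k = 1215 + 66×1871 = 1215 + 123486 = 124701

124701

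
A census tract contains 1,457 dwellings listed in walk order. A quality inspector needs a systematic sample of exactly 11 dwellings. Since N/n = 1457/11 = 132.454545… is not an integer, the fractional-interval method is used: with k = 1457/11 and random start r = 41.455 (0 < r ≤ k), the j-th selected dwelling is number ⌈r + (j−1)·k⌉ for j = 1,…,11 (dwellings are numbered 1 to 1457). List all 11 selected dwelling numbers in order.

j=1: r + 0k = 41.455 → ⌈·⌉ = 42
j=2: r + 1k = 173.909545… → ⌈·⌉ = 174
j=3: r + 2k = 306.364090… → ⌈·⌉ = 307
j=4: r + 3k = 438.818636… → ⌈·⌉ = 439
j=5: r + 4k = 571.273181… → ⌈·⌉ = 572
j=6: r + 5k = 703.727727… → ⌈·⌉ = 704
j=7: r + 6k = 836.182272… → ⌈·⌉ = 837
j=8: r + 7k = 968.636818… → ⌈·⌉ = 969
j=9: r + 8k = 1101.091363… → ⌈·⌉ = 1102
j=10: r + 9k = 1233.545909… → ⌈·⌉ = 1234
j=11: r + 10k = 1366.000454… → ⌈·⌉ = 1367

42, 174, 307, 439, 572, 704, 837, 969, 1102, 1234, 1367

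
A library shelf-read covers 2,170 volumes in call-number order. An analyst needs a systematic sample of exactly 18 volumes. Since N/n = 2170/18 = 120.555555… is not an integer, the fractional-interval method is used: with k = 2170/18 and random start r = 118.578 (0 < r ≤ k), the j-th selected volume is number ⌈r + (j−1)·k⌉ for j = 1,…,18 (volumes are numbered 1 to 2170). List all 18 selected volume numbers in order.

119, 240, 360, 481, 601, 722, 842, 963, 1084, 1204, 1325, 1445, 1566, 1686, 1807, 1927, 2048, 2169

j=1: r + 0k = 118.578 → ⌈·⌉ = 119
j=2: r + 1k = 239.133555… → ⌈·⌉ = 240
j=3: r + 2k = 359.689111… → ⌈·⌉ = 360
j=4: r + 3k = 480.244666… → ⌈·⌉ = 481
j=5: r + 4k = 600.800222… → ⌈·⌉ = 601
j=6: r + 5k = 721.355777… → ⌈·⌉ = 722
j=7: r + 6k = 841.911333… → ⌈·⌉ = 842
j=8: r + 7k = 962.466888… → ⌈·⌉ = 963
j=9: r + 8k = 1083.022444… → ⌈·⌉ = 1084
j=10: r + 9k = 1203.578 → ⌈·⌉ = 1204
j=11: r + 10k = 1324.133555… → ⌈·⌉ = 1325
j=12: r + 11k = 1444.689111… → ⌈·⌉ = 1445
j=13: r + 12k = 1565.244666… → ⌈·⌉ = 1566
j=14: r + 13k = 1685.800222… → ⌈·⌉ = 1686
j=15: r + 14k = 1806.355777… → ⌈·⌉ = 1807
j=16: r + 15k = 1926.911333… → ⌈·⌉ = 1927
j=17: r + 16k = 2047.466888… → ⌈·⌉ = 2048
j=18: r + 17k = 2168.022444… → ⌈·⌉ = 2169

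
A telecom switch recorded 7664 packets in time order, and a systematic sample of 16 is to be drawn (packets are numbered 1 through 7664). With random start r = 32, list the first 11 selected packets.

k = N/n = 7664/16 = 479
packet 1: 32
packet 2: 32 + 479 = 511
packet 3: 511 + 479 = 990
packet 4: 990 + 479 = 1469
packet 5: 1469 + 479 = 1948
packet 6: 1948 + 479 = 2427
packet 7: 2427 + 479 = 2906
packet 8: 2906 + 479 = 3385
packet 9: 3385 + 479 = 3864
packet 10: 3864 + 479 = 4343
packet 11: 4343 + 479 = 4822

32, 511, 990, 1469, 1948, 2427, 2906, 3385, 3864, 4343, 4822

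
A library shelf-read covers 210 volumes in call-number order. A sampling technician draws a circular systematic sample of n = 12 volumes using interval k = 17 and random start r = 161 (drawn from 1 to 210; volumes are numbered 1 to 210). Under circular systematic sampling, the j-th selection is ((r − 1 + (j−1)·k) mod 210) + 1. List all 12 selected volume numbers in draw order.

161, 178, 195, 2, 19, 36, 53, 70, 87, 104, 121, 138

Selection 1: 161
Selection 2: 161 + 17 = 178
Selection 3: 178 + 17 = 195
Selection 4: 195 + 17 = 212 → 212 − 210 = 2
Selection 5: 2 + 17 = 19
Selection 6: 19 + 17 = 36
Selection 7: 36 + 17 = 53
Selection 8: 53 + 17 = 70
Selection 9: 70 + 17 = 87
Selection 10: 87 + 17 = 104
Selection 11: 104 + 17 = 121
Selection 12: 121 + 17 = 138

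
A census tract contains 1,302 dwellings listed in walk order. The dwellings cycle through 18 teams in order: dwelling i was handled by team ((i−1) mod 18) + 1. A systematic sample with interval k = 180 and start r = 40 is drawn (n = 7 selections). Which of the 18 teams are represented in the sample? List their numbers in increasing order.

Consecutive selections differ by k = 180, so their team numbers differ by 180 mod 18 = 0.
gcd(180, 18) = 18, so the sample visits 18/18 = 1 distinct residues mod 18.
Start 40 is team 4; the teams hit are 4.

4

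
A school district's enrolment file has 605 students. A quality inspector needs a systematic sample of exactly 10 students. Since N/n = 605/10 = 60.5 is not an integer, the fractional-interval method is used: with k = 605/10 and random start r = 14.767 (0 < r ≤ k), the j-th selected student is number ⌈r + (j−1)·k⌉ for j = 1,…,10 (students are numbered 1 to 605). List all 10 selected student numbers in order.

j=1: r + 0k = 14.767 → ⌈·⌉ = 15
j=2: r + 1k = 75.267 → ⌈·⌉ = 76
j=3: r + 2k = 135.767 → ⌈·⌉ = 136
j=4: r + 3k = 196.267 → ⌈·⌉ = 197
j=5: r + 4k = 256.767 → ⌈·⌉ = 257
j=6: r + 5k = 317.267 → ⌈·⌉ = 318
j=7: r + 6k = 377.767 → ⌈·⌉ = 378
j=8: r + 7k = 438.267 → ⌈·⌉ = 439
j=9: r + 8k = 498.767 → ⌈·⌉ = 499
j=10: r + 9k = 559.267 → ⌈·⌉ = 560

15, 76, 136, 197, 257, 318, 378, 439, 499, 560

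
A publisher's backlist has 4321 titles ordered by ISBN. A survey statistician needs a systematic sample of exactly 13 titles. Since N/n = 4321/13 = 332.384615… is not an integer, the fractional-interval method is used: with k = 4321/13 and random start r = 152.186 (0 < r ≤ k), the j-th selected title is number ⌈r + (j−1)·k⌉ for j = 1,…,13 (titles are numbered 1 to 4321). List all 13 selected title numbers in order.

153, 485, 817, 1150, 1482, 1815, 2147, 2479, 2812, 3144, 3477, 3809, 4141

j=1: r + 0k = 152.186 → ⌈·⌉ = 153
j=2: r + 1k = 484.570615… → ⌈·⌉ = 485
j=3: r + 2k = 816.955230… → ⌈·⌉ = 817
j=4: r + 3k = 1149.339846… → ⌈·⌉ = 1150
j=5: r + 4k = 1481.724461… → ⌈·⌉ = 1482
j=6: r + 5k = 1814.109076… → ⌈·⌉ = 1815
j=7: r + 6k = 2146.493692… → ⌈·⌉ = 2147
j=8: r + 7k = 2478.878307… → ⌈·⌉ = 2479
j=9: r + 8k = 2811.262923… → ⌈·⌉ = 2812
j=10: r + 9k = 3143.647538… → ⌈·⌉ = 3144
j=11: r + 10k = 3476.032153… → ⌈·⌉ = 3477
j=12: r + 11k = 3808.416769… → ⌈·⌉ = 3809
j=13: r + 12k = 4140.801384… → ⌈·⌉ = 4141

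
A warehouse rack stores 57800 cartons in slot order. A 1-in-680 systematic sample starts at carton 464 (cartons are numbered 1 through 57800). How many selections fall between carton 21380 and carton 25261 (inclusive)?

k = 680
First selection ≥ 21380: 464 + ⌈(21380−464)/680⌉·680 = 464 + 31×680 = 21544
Last selection ≤ 25261: 464 + ⌊(25261−464)/680⌋·680 = 464 + 36×680 = 24944
Count = 36 − 31 + 1 = 6

6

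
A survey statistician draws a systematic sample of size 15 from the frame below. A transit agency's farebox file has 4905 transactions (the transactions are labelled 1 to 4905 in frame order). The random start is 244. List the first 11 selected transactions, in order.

k = N/n = 4905/15 = 327
transaction 1: 244
transaction 2: 244 + 327 = 571
transaction 3: 571 + 327 = 898
transaction 4: 898 + 327 = 1225
transaction 5: 1225 + 327 = 1552
transaction 6: 1552 + 327 = 1879
transaction 7: 1879 + 327 = 2206
transaction 8: 2206 + 327 = 2533
transaction 9: 2533 + 327 = 2860
transaction 10: 2860 + 327 = 3187
transaction 11: 3187 + 327 = 3514

244, 571, 898, 1225, 1552, 1879, 2206, 2533, 2860, 3187, 3514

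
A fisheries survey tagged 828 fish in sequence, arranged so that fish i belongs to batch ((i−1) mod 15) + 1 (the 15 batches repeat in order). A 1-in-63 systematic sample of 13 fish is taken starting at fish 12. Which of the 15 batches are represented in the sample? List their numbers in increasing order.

Consecutive selections differ by k = 63, so their batch numbers differ by 63 mod 15 = 3.
gcd(63, 15) = 3, so the sample visits 15/3 = 5 distinct residues mod 15.
Start 12 is batch 12; the batches hit are 3, 6, 9, 12, 15.

3, 6, 9, 12, 15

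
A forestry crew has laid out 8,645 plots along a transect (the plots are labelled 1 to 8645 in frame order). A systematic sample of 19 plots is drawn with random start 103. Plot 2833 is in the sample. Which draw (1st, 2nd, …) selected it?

k = 8645/19 = 455
position = (2833 − 103)/455 + 1 = 2730/455 + 1 = 6 + 1 = 7

7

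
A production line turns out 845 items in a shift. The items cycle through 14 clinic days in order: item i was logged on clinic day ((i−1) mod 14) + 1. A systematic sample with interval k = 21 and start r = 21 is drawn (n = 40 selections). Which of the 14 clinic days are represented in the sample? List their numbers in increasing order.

7, 14

Consecutive selections differ by k = 21, so their clinic day numbers differ by 21 mod 14 = 7.
gcd(21, 14) = 7, so the sample visits 14/7 = 2 distinct residues mod 14.
Start 21 is clinic day 7; the clinic days hit are 7, 14.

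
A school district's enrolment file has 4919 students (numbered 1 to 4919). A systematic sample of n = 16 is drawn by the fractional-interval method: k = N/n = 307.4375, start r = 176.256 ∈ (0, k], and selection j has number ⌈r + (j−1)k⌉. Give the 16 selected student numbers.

177, 484, 792, 1099, 1407, 1714, 2021, 2329, 2636, 2944, 3251, 3559, 3866, 4173, 4481, 4788

j=1: r + 0k = 176.256 → ⌈·⌉ = 177
j=2: r + 1k = 483.6935 → ⌈·⌉ = 484
j=3: r + 2k = 791.131 → ⌈·⌉ = 792
j=4: r + 3k = 1098.5685 → ⌈·⌉ = 1099
j=5: r + 4k = 1406.006 → ⌈·⌉ = 1407
j=6: r + 5k = 1713.4435 → ⌈·⌉ = 1714
j=7: r + 6k = 2020.881 → ⌈·⌉ = 2021
j=8: r + 7k = 2328.3185 → ⌈·⌉ = 2329
j=9: r + 8k = 2635.756 → ⌈·⌉ = 2636
j=10: r + 9k = 2943.1935 → ⌈·⌉ = 2944
j=11: r + 10k = 3250.631 → ⌈·⌉ = 3251
j=12: r + 11k = 3558.0685 → ⌈·⌉ = 3559
j=13: r + 12k = 3865.506 → ⌈·⌉ = 3866
j=14: r + 13k = 4172.9435 → ⌈·⌉ = 4173
j=15: r + 14k = 4480.381 → ⌈·⌉ = 4481
j=16: r + 15k = 4787.8185 → ⌈·⌉ = 4788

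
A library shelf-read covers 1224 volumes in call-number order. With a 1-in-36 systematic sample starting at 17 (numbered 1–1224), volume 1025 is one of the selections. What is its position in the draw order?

k = 36
position = (1025 − 17)/36 + 1 = 1008/36 + 1 = 28 + 1 = 29

29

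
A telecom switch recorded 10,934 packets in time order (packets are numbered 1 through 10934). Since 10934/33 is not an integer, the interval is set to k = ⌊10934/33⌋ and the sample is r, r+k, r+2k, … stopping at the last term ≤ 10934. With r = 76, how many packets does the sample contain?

33

k = ⌊10934/33⌋ = 331
Achieved size = ⌊(10934 − 76)/331⌋ + 1 = ⌊10858/331⌋ + 1 = 32 + 1 = 33
(last selection: 76 + 32×331 = 10668 ≤ 10934; next would be 10999 > 10934)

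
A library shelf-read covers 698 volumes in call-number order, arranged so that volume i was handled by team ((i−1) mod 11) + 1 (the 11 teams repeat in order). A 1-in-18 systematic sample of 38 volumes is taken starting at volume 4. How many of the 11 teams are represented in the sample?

11

Consecutive selections differ by k = 18, so their team numbers differ by 18 mod 11 = 7.
gcd(18, 11) = 1, so the sample visits 11/1 = 11 distinct residues mod 11.
Start 4 is team 4; the teams hit are 1, 2, 3, 4, 5, 6, 7, 8, 9, 10, 11.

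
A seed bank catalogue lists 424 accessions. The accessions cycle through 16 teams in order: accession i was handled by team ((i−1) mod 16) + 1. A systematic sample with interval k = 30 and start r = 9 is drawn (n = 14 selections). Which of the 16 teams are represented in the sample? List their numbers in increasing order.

1, 3, 5, 7, 9, 11, 13, 15

Consecutive selections differ by k = 30, so their team numbers differ by 30 mod 16 = 14.
gcd(30, 16) = 2, so the sample visits 16/2 = 8 distinct residues mod 16.
Start 9 is team 9; the teams hit are 1, 3, 5, 7, 9, 11, 13, 15.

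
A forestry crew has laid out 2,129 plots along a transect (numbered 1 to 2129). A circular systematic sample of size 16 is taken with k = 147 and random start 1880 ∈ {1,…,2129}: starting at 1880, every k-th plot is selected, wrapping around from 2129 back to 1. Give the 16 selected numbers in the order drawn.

Selection 1: 1880
Selection 2: 1880 + 147 = 2027
Selection 3: 2027 + 147 = 2174 → 2174 − 2129 = 45
Selection 4: 45 + 147 = 192
Selection 5: 192 + 147 = 339
Selection 6: 339 + 147 = 486
Selection 7: 486 + 147 = 633
Selection 8: 633 + 147 = 780
Selection 9: 780 + 147 = 927
Selection 10: 927 + 147 = 1074
Selection 11: 1074 + 147 = 1221
Selection 12: 1221 + 147 = 1368
Selection 13: 1368 + 147 = 1515
Selection 14: 1515 + 147 = 1662
Selection 15: 1662 + 147 = 1809
Selection 16: 1809 + 147 = 1956

1880, 2027, 45, 192, 339, 486, 633, 780, 927, 1074, 1221, 1368, 1515, 1662, 1809, 1956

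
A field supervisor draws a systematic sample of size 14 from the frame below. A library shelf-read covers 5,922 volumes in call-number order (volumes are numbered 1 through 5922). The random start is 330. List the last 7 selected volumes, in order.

3291, 3714, 4137, 4560, 4983, 5406, 5829

k = N/n = 5922/14 = 423
8th selection = 330 + 7×423 = 3291
9th: 3291 + 423 = 3714
10th: 3714 + 423 = 4137
11th: 4137 + 423 = 4560
12th: 4560 + 423 = 4983
13th: 4983 + 423 = 5406
14th: 5406 + 423 = 5829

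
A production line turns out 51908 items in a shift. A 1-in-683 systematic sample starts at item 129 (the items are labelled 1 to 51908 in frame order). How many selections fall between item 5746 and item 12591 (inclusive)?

k = 683
First selection ≥ 5746: 129 + ⌈(5746−129)/683⌉·683 = 129 + 9×683 = 6276
Last selection ≤ 12591: 129 + ⌊(12591−129)/683⌋·683 = 129 + 18×683 = 12423
Count = 18 − 9 + 1 = 10

10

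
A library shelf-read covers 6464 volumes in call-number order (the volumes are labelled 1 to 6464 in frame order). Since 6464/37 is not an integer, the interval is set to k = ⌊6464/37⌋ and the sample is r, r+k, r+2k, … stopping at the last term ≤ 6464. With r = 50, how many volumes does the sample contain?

k = ⌊6464/37⌋ = 174
Achieved size = ⌊(6464 − 50)/174⌋ + 1 = ⌊6414/174⌋ + 1 = 36 + 1 = 37
(last selection: 50 + 36×174 = 6314 ≤ 6464; next would be 6488 > 6464)

37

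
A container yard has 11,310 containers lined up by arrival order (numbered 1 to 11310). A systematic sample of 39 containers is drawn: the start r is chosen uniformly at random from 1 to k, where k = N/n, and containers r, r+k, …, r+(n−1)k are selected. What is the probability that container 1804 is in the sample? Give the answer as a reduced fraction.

1/290

k = 11310/39 = 290.
Container 1804 is selected iff r ≡ 1804 (mod 290); exactly one such r in {1,…,290}.
Inclusion probability = 1/290.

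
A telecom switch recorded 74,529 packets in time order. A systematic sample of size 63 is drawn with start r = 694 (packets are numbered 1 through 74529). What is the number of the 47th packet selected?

55112

k = 74529/63 = 1183
47th selection = r + (47−1)·k = 694 + 46×1183 = 694 + 54418 = 55112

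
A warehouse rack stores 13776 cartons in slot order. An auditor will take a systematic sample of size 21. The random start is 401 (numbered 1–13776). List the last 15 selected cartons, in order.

k = N/n = 13776/21 = 656
7th selection = 401 + 6×656 = 4337
8th: 4337 + 656 = 4993
9th: 4993 + 656 = 5649
10th: 5649 + 656 = 6305
11th: 6305 + 656 = 6961
12th: 6961 + 656 = 7617
13th: 7617 + 656 = 8273
14th: 8273 + 656 = 8929
15th: 8929 + 656 = 9585
16th: 9585 + 656 = 10241
17th: 10241 + 656 = 10897
18th: 10897 + 656 = 11553
19th: 11553 + 656 = 12209
20th: 12209 + 656 = 12865
21st: 12865 + 656 = 13521

4337, 4993, 5649, 6305, 6961, 7617, 8273, 8929, 9585, 10241, 10897, 11553, 12209, 12865, 13521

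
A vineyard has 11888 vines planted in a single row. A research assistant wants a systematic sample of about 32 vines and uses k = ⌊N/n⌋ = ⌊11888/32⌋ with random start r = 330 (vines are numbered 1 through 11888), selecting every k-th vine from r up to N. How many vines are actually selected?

k = ⌊11888/32⌋ = 371
Achieved size = ⌊(11888 − 330)/371⌋ + 1 = ⌊11558/371⌋ + 1 = 31 + 1 = 32
(last selection: 330 + 31×371 = 11831 ≤ 11888; next would be 12202 > 11888)

32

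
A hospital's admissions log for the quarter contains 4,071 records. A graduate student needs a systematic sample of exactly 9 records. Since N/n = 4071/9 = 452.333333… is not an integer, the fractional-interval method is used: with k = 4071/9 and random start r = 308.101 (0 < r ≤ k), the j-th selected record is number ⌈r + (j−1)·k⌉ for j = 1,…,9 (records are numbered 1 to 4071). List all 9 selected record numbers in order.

309, 761, 1213, 1666, 2118, 2570, 3023, 3475, 3927

j=1: r + 0k = 308.101 → ⌈·⌉ = 309
j=2: r + 1k = 760.434333… → ⌈·⌉ = 761
j=3: r + 2k = 1212.767666… → ⌈·⌉ = 1213
j=4: r + 3k = 1665.101 → ⌈·⌉ = 1666
j=5: r + 4k = 2117.434333… → ⌈·⌉ = 2118
j=6: r + 5k = 2569.767666… → ⌈·⌉ = 2570
j=7: r + 6k = 3022.101 → ⌈·⌉ = 3023
j=8: r + 7k = 3474.434333… → ⌈·⌉ = 3475
j=9: r + 8k = 3926.767666… → ⌈·⌉ = 3927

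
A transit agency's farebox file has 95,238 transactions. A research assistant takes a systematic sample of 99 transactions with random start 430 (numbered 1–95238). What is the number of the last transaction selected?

k = 95238/99 = 962
99th selection = r + (99−1)·k = 430 + 98×962 = 430 + 94276 = 94706

94706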